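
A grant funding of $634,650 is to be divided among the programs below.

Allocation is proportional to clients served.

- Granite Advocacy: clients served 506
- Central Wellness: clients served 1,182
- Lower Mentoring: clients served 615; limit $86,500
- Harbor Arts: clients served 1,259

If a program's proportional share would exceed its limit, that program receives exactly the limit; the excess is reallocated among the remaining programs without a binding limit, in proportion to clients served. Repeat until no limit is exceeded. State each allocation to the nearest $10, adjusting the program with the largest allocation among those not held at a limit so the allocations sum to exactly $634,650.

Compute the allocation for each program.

Clients served total: 3,562.
Pro-rata shares before constraints: Granite Advocacy 90,155.22; Central Wellness 210,599.75; Lower Mentoring 109,576.01; Harbor Arts 224,319.02.
Cap binds for Lower Mentoring ($86,500); balance $548,150 reallocated over remaining clients served 2,947.
Redistributed shares: Granite Advocacy 94,117.37 → $94,120; Central Wellness 219,855.21 → $219,860; Harbor Arts 234,177.42 → $234,180.
Rounding difference −$10 applied to Harbor Arts → $234,170.

Granite Advocacy: $94,120; Central Wellness: $219,860; Lower Mentoring: $86,500; Harbor Arts: $234,170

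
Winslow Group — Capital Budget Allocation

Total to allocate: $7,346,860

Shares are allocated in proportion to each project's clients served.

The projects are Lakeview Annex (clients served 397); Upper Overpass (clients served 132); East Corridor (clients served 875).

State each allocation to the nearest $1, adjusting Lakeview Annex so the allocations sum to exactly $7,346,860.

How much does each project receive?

Total clients served = 1,404.
Unrounded shares: Lakeview Annex 397/1,404 × $7,346,860 = 2,077,424.09; Upper Overpass 132/1,404 × $7,346,860 = 690,730.43; East Corridor 875/1,404 × $7,346,860 = 4,578,705.48.
Rounded to nearest $1: Lakeview Annex $2,077,424; Upper Overpass $690,730; East Corridor $4,578,705. Sum = $7,346,859.
Difference $7,346,860 − $7,346,859 = +$1 applied to Lakeview Annex: Lakeview Annex becomes $2,077,425.

Lakeview Annex: $2,077,425 · Upper Overpass: $690,730 · East Corridor: $4,578,705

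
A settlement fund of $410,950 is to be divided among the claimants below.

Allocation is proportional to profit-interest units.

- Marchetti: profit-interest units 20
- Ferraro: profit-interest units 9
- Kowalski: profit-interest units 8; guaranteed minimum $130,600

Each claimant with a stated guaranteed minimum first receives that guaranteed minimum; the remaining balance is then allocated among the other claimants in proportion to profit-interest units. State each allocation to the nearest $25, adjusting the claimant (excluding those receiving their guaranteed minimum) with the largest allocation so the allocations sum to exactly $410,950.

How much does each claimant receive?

Minimums first: Kowalski $130,600. Balance $280,350.
Balance split over remaining profit-interest units 29: Marchetti 193,344.83 → $193,350; Ferraro 87,005.17 → $87,000.

Marchetti: $193,350; Ferraro: $87,000; Kowalski: $130,600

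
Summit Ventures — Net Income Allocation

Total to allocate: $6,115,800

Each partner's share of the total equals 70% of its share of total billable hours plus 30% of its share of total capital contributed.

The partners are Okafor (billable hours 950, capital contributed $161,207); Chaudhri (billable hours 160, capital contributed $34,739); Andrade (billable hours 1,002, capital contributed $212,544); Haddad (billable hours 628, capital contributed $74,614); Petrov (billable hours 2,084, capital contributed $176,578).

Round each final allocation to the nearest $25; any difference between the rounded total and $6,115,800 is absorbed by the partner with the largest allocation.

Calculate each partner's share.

Okafor: $1,291,425; Chaudhri: $238,600; Andrade: $1,480,375; Haddad: $764,850; Petrov: $2,340,550

Totals — billable hours 4,824, capital contributed 659,682.
Composite weights (70% billable hours + 30% capital contributed): Okafor 0.2112; Chaudhri 0.0390; Andrade 0.2421; Haddad 0.1251; Petrov 0.3827.
Raw shares: Okafor 1,291,434.57; Chaudhri 238,609.85; Andrade 1,480,362.97; Haddad 764,838.88; Petrov 2,340,553.73.
At nearest $25: Okafor $1,291,425; Chaudhri $238,600; Andrade $1,480,375; Haddad $764,850; Petrov $2,340,550. Sum = $6,115,800.
Sum already equals the total — no adjustment.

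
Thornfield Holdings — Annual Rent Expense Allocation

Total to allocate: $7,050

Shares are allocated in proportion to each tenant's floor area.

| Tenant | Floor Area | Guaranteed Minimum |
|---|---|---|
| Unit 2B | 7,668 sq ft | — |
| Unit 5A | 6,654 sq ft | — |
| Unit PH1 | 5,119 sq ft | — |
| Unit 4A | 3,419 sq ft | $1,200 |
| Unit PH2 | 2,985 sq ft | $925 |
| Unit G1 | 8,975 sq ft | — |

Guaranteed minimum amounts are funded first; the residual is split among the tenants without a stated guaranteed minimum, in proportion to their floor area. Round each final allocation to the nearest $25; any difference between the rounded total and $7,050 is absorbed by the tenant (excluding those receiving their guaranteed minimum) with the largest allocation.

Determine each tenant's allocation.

Guaranteed amounts: Unit 4A $1,200; Unit PH2 $925. Residual $4,925.
Residual split over remaining floor area 28,416: Unit 2B 1,329.00 → $1,325; Unit 5A 1,153.26 → $1,150; Unit PH1 887.21 → $875; Unit G1 1,555.53 → $1,550.
Rounding difference +$25 applied to Unit G1 → $1,575.

Unit 2B: $1,325 | Unit 5A: $1,150 | Unit PH1: $875 | Unit 4A: $1,200 | Unit PH2: $925 | Unit G1: $1,575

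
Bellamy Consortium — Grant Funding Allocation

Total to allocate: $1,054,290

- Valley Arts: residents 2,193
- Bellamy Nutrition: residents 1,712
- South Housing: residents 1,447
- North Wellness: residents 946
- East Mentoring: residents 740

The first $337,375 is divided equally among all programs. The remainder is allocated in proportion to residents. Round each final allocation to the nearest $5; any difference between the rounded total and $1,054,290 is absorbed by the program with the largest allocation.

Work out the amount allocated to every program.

Valley Arts: $290,860 · Bellamy Nutrition: $241,865 · South Housing: $214,870 · North Wellness: $163,840 · East Mentoring: $142,855

First tranche $337,375 split equally: $67,475 each.
Remainder $716,915 by residents (total 7,038): Valley Arts 223,386.56 → $223,385; Bellamy Nutrition 174,390.24 → $174,390; South Housing 147,396.42 → $147,395; North Wellness 96,362.83 → $96,365; East Mentoring 75,378.96 → $75,380.
Totals: Valley Arts $67,475 + $223,385 = $290,860; Bellamy Nutrition $67,475 + $174,390 = $241,865; South Housing $67,475 + $147,395 = $214,870; North Wellness $67,475 + $96,365 = $163,840; East Mentoring $67,475 + $75,380 = $142,855.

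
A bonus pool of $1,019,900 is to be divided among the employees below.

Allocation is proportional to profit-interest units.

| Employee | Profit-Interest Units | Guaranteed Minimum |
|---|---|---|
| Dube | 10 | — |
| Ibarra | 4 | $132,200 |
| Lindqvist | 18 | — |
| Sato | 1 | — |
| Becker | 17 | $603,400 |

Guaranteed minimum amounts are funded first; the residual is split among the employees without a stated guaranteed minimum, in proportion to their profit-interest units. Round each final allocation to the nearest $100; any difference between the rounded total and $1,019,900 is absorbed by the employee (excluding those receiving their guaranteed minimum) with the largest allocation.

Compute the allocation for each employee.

Guaranteed amounts: Ibarra $132,200; Becker $603,400. Balance $284,300.
Balance split over remaining profit-interest units 29: Dube 98,034.48 → $98,000; Lindqvist 176,462.07 → $176,500; Sato 9,803.45 → $9,800.

Dube: $98,000 | Ibarra: $132,200 | Lindqvist: $176,500 | Sato: $9,800 | Becker: $603,400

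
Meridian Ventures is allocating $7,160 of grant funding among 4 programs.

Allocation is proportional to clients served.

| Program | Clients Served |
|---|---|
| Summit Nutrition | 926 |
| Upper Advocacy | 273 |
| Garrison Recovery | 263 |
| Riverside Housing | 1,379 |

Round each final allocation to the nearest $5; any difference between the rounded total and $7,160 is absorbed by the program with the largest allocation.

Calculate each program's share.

Combined clients served = 2,841.
Proportional shares: Summit Nutrition 926/2,841 × $7,160 = 2,333.74; Upper Advocacy 273/2,841 × $7,160 = 688.03; Garrison Recovery 263/2,841 × $7,160 = 662.82; Riverside Housing 1,379/2,841 × $7,160 = 3,475.41.
After rounding ($5): Summit Nutrition $2,335; Upper Advocacy $690; Garrison Recovery $665; Riverside Housing $3,475. Sum = $7,165.
Difference $7,160 − $7,165 = −$5 applied to largest allocation (Riverside Housing): Riverside Housing becomes $3,470.

Summit Nutrition: $2,335 · Upper Advocacy: $690 · Garrison Recovery: $665 · Riverside Housing: $3,470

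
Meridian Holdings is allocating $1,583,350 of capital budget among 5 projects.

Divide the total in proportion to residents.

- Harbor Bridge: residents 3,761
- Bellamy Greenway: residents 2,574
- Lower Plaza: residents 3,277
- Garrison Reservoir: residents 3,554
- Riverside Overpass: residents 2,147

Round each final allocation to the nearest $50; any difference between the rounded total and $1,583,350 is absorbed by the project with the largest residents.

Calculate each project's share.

Combined residents = 15,313.
Proportional shares: Harbor Bridge 3,761/15,313 × $1,583,350 = 388,883.91; Bellamy Greenway 2,574/15,313 × $1,583,350 = 266,149.21; Lower Plaza 3,277/15,313 × $1,583,350 = 338,838.76; Garrison Reservoir 3,554/15,313 × $1,583,350 = 367,480.30; Riverside Overpass 2,147/15,313 × $1,583,350 = 221,997.81.
Rounded to nearest $50: Harbor Bridge $388,900; Bellamy Greenway $266,150; Lower Plaza $338,850; Garrison Reservoir $367,500; Riverside Overpass $222,000. Sum = $1,583,400.
Difference $1,583,350 − $1,583,400 = −$50 applied to largest residents (Harbor Bridge): Harbor Bridge becomes $388,850.

Harbor Bridge: $388,850 | Bellamy Greenway: $266,150 | Lower Plaza: $338,850 | Garrison Reservoir: $367,500 | Riverside Overpass: $222,000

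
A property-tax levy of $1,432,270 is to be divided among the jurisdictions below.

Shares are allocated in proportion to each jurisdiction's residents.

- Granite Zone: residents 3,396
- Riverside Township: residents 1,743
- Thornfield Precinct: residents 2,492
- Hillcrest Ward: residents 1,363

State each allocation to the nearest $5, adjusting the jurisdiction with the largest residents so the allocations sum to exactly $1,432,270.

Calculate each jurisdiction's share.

Granite Zone: $540,800 · Riverside Township: $277,570 · Thornfield Precinct: $396,845 · Hillcrest Ward: $217,055

Sum of residents: 3,396 + 1,743 + 2,492 + 1,363 = 8,994.
Pro-rata amounts: Granite Zone 540,803.75; Riverside Township 277,568.00; Thornfield Precinct 396,844.21; Hillcrest Ward 217,054.04.
At nearest $5: Granite Zone $540,805; Riverside Township $277,570; Thornfield Precinct $396,845; Hillcrest Ward $217,055. Sum = $1,432,275.
Difference $1,432,270 − $1,432,275 = −$5 applied to largest residents (Granite Zone): Granite Zone becomes $540,800.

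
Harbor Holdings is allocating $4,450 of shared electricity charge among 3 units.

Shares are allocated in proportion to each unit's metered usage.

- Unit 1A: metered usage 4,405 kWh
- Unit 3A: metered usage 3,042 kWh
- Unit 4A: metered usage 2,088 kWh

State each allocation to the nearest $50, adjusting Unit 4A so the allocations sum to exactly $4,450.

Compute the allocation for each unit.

Combined metered usage = 9,535.
Raw shares: Unit 1A 4,405/9,535 × $4,450 = 2,055.82; Unit 3A 3,042/9,535 × $4,450 = 1,419.71; Unit 4A 2,088/9,535 × $4,450 = 974.47.
At nearest $50: Unit 1A $2,050; Unit 3A $1,400; Unit 4A $950. Sum = $4,400.
Difference $4,450 − $4,400 = +$50 applied to Unit 4A: Unit 4A becomes $1,000.

Unit 1A: $2,050 | Unit 3A: $1,400 | Unit 4A: $1,000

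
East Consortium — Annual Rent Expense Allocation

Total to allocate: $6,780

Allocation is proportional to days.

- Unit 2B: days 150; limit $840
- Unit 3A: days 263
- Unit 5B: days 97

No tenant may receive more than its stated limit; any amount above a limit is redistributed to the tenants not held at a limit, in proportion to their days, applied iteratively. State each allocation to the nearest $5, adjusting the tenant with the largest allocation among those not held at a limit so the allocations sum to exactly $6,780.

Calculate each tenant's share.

Unit 2B: $840; Unit 3A: $4,340; Unit 5B: $1,600

Days total: 510.
Proportional shares (ignoring caps): Unit 2B 1,994.12; Unit 3A 3,496.35; Unit 5B 1,289.53.
Held at cap: Unit 2B ($840); residual $5,940 reallocated over remaining days 360.
Shares after redistribution: Unit 3A 4,339.50 → $4,340; Unit 5B 1,600.50 → $1,600.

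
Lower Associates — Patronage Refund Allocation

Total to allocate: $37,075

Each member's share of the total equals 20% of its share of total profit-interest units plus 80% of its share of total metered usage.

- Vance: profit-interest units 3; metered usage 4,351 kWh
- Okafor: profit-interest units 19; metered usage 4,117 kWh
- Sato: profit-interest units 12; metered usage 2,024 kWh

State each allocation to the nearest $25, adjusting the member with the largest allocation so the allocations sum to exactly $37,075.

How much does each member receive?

Vance: $12,950 · Okafor: $15,775 · Sato: $8,350

Totals — profit-interest units 34, metered usage 10,492.
Composite weights (20% profit-interest units + 80% metered usage): Vance 0.3494; Okafor 0.4257; Sato 0.2249.
Raw shares: Vance 12,954.18; Okafor 15,782.09; Sato 8,338.74.
Rounded to nearest $25: Vance $12,950; Okafor $15,775; Sato $8,350. Sum = $37,075.
Rounded total matches; no reconciliation needed.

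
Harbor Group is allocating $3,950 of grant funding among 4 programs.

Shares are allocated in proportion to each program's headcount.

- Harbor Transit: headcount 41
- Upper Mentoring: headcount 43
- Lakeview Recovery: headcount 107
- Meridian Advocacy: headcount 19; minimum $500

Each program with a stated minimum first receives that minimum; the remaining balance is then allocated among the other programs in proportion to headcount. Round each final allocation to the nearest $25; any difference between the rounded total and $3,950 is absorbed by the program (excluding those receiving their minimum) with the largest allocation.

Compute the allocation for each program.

Harbor Transit: $750 · Upper Mentoring: $775 · Lakeview Recovery: $1,925 · Meridian Advocacy: $500

Fund the minimums — Meridian Advocacy $500. Balance $3,450.
Balance split over remaining headcount 191: Harbor Transit 740.58 → $750; Upper Mentoring 776.70 → $775; Lakeview Recovery 1,932.72 → $1,925.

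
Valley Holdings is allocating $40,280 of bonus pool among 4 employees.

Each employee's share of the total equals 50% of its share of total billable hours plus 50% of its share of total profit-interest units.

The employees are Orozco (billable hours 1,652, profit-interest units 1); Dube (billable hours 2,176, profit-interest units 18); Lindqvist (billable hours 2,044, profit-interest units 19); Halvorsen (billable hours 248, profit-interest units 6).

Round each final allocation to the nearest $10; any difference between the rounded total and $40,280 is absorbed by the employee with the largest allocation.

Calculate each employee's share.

Billable hours total 6,120; profit-interest units total 44.
Combined weights (50% billable hours + 50% profit-interest units): Orozco 0.1463; Dube 0.3823; Lindqvist 0.3829; Halvorsen 0.0884.
Unrounded shares: Orozco 5,894.21; Dube 15,399.98; Lindqvist 15,423.31; Halvorsen 3,562.49.
Rounded to nearest $10: Orozco $5,890; Dube $15,400; Lindqvist $15,420; Halvorsen $3,560. Sum = $40,270.
Difference $40,280 − $40,270 = +$10 applied to largest allocation (Lindqvist): Lindqvist becomes $15,430.

Orozco: $5,890; Dube: $15,400; Lindqvist: $15,430; Halvorsen: $3,560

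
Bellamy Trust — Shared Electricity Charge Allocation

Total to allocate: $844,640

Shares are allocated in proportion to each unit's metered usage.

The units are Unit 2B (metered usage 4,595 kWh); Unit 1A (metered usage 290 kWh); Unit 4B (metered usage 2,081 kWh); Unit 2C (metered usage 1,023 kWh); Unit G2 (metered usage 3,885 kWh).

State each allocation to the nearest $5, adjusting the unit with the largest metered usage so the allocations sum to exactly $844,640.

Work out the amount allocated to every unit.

Unit 2B: $326,855 | Unit 1A: $20,630 | Unit 4B: $148,030 | Unit 2C: $72,770 | Unit G2: $276,355

Total metered usage = 4,595 + 290 + 2,081 + 1,023 + 3,885 = 11,874.
Unrounded shares: Unit 2B 326,858.75; Unit 1A 20,628.74; Unit 4B 148,028.96; Unit 2C 72,769.64; Unit G2 276,353.92.
After rounding ($5): Unit 2B $326,860; Unit 1A $20,630; Unit 4B $148,030; Unit 2C $72,770; Unit G2 $276,355. Sum = $844,645.
Difference $844,640 − $844,645 = −$5 applied to largest metered usage (Unit 2B): Unit 2B becomes $326,855.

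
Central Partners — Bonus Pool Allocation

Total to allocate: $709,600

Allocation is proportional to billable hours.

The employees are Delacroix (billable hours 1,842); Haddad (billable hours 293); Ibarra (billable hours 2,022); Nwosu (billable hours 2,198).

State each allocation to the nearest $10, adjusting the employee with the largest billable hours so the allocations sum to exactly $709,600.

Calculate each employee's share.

Delacroix: $205,680 · Haddad: $32,720 · Ibarra: $225,780 · Nwosu: $245,420

Sum of billable hours: 6,355.
Unrounded shares: Delacroix 1,842/6,355 × $709,600 = 205,677.92; Haddad 293/6,355 × $709,600 = 32,716.41; Ibarra 2,022/6,355 × $709,600 = 225,776.74; Nwosu 2,198/6,355 × $709,600 = 245,428.92.
Rounded to nearest $10: Delacroix $205,680; Haddad $32,720; Ibarra $225,780; Nwosu $245,430. Sum = $709,610.
Difference $709,600 − $709,610 = −$10 applied to largest billable hours (Nwosu): Nwosu becomes $245,420.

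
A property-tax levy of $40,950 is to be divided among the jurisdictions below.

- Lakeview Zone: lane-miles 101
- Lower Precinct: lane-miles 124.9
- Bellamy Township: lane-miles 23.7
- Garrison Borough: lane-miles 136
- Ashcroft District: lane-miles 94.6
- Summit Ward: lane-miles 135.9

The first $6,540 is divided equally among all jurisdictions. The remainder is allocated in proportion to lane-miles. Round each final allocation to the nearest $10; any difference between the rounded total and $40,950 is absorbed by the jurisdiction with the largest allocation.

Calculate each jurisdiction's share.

Equal tier: $6,540 ÷ 6 = $1,090 apiece.
Remainder $34,410 by lane-miles (total 616.1): Lakeview Zone 5,640.98 → $5,640; Lower Precinct 6,975.83 → $6,980; Bellamy Township 1,323.68 → $1,320; Garrison Borough 7,595.78 → $7,600; Ashcroft District 5,283.54 → $5,280; Summit Ward 7,590.19 → $7,590.
Totals: Lakeview Zone $1,090 + $5,640 = $6,730; Lower Precinct $1,090 + $6,980 = $8,070; Bellamy Township $1,090 + $1,320 = $2,410; Garrison Borough $1,090 + $7,600 = $8,690; Ashcroft District $1,090 + $5,280 = $6,370; Summit Ward $1,090 + $7,590 = $8,680.

Lakeview Zone: $6,730 | Lower Precinct: $8,070 | Bellamy Township: $2,410 | Garrison Borough: $8,690 | Ashcroft District: $6,370 | Summit Ward: $8,680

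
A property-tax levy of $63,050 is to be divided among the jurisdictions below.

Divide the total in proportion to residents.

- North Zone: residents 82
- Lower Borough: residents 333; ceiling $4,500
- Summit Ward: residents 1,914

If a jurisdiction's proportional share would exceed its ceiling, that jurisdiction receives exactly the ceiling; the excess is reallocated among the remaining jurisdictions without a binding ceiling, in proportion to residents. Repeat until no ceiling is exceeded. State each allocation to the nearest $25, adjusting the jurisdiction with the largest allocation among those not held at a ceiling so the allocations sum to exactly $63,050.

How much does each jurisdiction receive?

Sum of residents: 2,329.
Proportional shares (ignoring caps): North Zone 2,219.88; Lower Borough 9,014.88; Summit Ward 51,815.24.
Cap binds for Lower Borough ($4,500); remaining pool $58,550 reallocated over remaining residents 1,996.
Shares after redistribution: North Zone 2,405.36 → $2,400; Summit Ward 56,144.64 → $56,150.

North Zone: $2,400; Lower Borough: $4,500; Summit Ward: $56,150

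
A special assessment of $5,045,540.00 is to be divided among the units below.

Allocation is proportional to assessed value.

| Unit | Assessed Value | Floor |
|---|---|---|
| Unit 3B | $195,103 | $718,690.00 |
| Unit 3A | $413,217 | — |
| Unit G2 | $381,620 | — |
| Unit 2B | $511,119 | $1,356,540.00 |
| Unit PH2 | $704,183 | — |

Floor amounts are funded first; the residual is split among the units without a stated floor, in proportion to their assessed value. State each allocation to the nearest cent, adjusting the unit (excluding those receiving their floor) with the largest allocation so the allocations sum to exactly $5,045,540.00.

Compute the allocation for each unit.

Unit 3B: $718,690.00 | Unit 3A: $818,790.00 | Unit G2: $756,180.51 | Unit 2B: $1,356,540.00 | Unit PH2: $1,395,339.49

Fund the minimums — Unit 3B $718,690.00; Unit 2B $1,356,540.00. Residual $2,970,310.00.
Residual split over remaining assessed value 1,499,020: Unit 3A 818,790.0010 → $818,790.00; Unit G2 756,180.5061 → $756,180.51; Unit PH2 1,395,339.4930 → $1,395,339.49.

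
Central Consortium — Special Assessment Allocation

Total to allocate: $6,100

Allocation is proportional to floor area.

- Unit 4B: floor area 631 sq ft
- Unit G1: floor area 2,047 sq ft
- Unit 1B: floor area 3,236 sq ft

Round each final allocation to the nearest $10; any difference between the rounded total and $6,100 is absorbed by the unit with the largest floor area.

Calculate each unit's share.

Sum of floor area: 631 + 2,047 + 3,236 = 5,914.
Raw shares: Unit 4B 650.85; Unit G1 2,111.38; Unit 1B 3,337.77.
After rounding ($10): Unit 4B $650; Unit G1 $2,110; Unit 1B $3,340. Sum = $6,100.
Sum already equals the total — no adjustment.

Unit 4B: $650 · Unit G1: $2,110 · Unit 1B: $3,340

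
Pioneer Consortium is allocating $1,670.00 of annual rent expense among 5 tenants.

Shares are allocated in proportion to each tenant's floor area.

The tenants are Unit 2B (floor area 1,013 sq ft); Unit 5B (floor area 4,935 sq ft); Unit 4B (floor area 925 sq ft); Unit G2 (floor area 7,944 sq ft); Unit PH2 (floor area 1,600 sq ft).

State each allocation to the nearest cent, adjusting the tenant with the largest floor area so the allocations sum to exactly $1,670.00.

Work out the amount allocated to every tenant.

Floor area total: 1,013 + 4,935 + 925 + 7,944 + 1,600 = 16,417.
Pro-rata amounts: Unit 2B 103.0462; Unit 5B 502.0071; Unit 4B 94.0945; Unit G2 808.0940; Unit PH2 162.7581.
Rounded to nearest cent: Unit 2B $103.05; Unit 5B $502.01; Unit 4B $94.09; Unit G2 $808.09; Unit PH2 $162.76. Sum = $1,670.00.
Sum already equals the total — no adjustment.

Unit 2B: $103.05 | Unit 5B: $502.01 | Unit 4B: $94.09 | Unit G2: $808.09 | Unit PH2: $162.76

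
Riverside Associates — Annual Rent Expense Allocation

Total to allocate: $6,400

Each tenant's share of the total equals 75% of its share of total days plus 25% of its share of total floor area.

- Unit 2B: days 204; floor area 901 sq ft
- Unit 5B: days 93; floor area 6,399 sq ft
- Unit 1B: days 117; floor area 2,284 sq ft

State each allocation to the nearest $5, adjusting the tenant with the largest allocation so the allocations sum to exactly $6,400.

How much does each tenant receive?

Days total 414; floor area total 9,584.
Combined weights (75% days + 25% floor area): Unit 2B 0.3931; Unit 5B 0.3354; Unit 1B 0.2715.
Unrounded shares: Unit 2B 2,515.63; Unit 5B 2,146.54; Unit 1B 1,737.82.
At nearest $5: Unit 2B $2,515; Unit 5B $2,145; Unit 1B $1,740. Sum = $6,400.
Sum already equals the total — no adjustment.

Unit 2B: $2,515; Unit 5B: $2,145; Unit 1B: $1,740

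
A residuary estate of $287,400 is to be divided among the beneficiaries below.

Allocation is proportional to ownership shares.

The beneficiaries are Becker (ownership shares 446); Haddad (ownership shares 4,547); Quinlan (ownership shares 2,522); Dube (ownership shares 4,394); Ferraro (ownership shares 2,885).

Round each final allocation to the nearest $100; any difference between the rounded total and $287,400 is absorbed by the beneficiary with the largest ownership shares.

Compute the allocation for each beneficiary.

Ownership shares total: 446 + 4,547 + 2,522 + 4,394 + 2,885 = 14,794.
Raw shares: Becker 8,664.35; Haddad 88,333.64; Quinlan 48,994.38; Dube 85,361.34; Ferraro 56,046.30.
After rounding ($100): Becker $8,700; Haddad $88,300; Quinlan $49,000; Dube $85,400; Ferraro $56,000. Sum = $287,400.
No rounding difference to absorb.

Becker: $8,700 · Haddad: $88,300 · Quinlan: $49,000 · Dube: $85,400 · Ferraro: $56,000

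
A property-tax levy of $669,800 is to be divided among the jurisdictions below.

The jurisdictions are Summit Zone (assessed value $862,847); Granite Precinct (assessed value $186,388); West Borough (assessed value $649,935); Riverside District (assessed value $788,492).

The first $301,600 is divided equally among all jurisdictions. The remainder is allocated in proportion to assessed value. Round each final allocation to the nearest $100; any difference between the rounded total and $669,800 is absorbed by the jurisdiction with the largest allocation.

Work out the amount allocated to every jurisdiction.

Summit Zone: $203,100 · Granite Precinct: $103,000 · West Borough: $171,600 · Riverside District: $192,100

First tranche $301,600 split equally: $75,400 each.
Remainder $368,200 by assessed value (total 2,487,662): Summit Zone 127,710.38 → $127,700; Granite Precinct 27,587.37 → $27,600; West Borough 96,197.18 → $96,200; Riverside District 116,705.06 → $116,700.
Totals: Summit Zone $75,400 + $127,700 = $203,100; Granite Precinct $75,400 + $27,600 = $103,000; West Borough $75,400 + $96,200 = $171,600; Riverside District $75,400 + $116,700 = $192,100.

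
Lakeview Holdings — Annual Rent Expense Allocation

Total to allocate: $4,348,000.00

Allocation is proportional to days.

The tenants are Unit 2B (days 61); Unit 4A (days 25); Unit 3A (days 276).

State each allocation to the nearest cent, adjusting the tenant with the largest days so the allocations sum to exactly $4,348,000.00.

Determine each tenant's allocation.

Unit 2B: $732,674.03 · Unit 4A: $300,276.24 · Unit 3A: $3,315,049.73

Total days = 61 + 25 + 276 = 362.
Unrounded shares: Unit 2B 732,674.0331; Unit 4A 300,276.2431; Unit 3A 3,315,049.7238.
Rounded to nearest cent: Unit 2B $732,674.03; Unit 4A $300,276.24; Unit 3A $3,315,049.72. Sum = $4,347,999.99.
Difference $4,348,000.00 − $4,347,999.99 = +$0.01 applied to largest days (Unit 3A): Unit 3A becomes $3,315,049.73.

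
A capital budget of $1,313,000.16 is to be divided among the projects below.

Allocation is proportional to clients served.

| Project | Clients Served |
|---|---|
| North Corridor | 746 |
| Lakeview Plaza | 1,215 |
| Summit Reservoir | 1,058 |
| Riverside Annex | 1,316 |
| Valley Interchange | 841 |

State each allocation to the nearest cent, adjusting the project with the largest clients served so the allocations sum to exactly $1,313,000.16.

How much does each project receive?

North Corridor: $189,238.43 | Lakeview Plaza: $308,210.05 | Summit Reservoir: $268,383.73 | Riverside Annex: $333,830.79 | Valley Interchange: $213,337.16

Sum of clients served: 746 + 1,215 + 1,058 + 1,316 + 841 = 5,176.
Pro-rata amounts: North Corridor 189,238.4311; Lakeview Plaza 308,210.0453; Summit Reservoir 268,383.7267; Riverside Annex 333,830.7980; Valley Interchange 213,337.1589.
At nearest cent: North Corridor $189,238.43; Lakeview Plaza $308,210.05; Summit Reservoir $268,383.73; Riverside Annex $333,830.80; Valley Interchange $213,337.16. Sum = $1,313,000.17.
Difference $1,313,000.16 − $1,313,000.17 = −$0.01 applied to largest clients served (Riverside Annex): Riverside Annex becomes $333,830.79.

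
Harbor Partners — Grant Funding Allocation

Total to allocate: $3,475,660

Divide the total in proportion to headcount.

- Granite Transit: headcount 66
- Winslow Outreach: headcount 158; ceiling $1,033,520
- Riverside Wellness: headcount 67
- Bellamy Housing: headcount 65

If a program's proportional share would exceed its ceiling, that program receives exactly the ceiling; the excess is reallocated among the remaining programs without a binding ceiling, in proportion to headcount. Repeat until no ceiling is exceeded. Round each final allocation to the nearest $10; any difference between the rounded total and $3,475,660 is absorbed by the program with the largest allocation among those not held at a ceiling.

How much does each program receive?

Total headcount = 356.
Unconstrained shares: Granite Transit 644,363.93; Winslow Outreach 1,542,568.20; Riverside Wellness 654,127.02; Bellamy Housing 634,600.84.
Capped: Winslow Outreach ($1,033,520); remaining pool $2,442,140 reallocated over remaining headcount 198.
Remaining shares: Granite Transit 814,046.67 → $814,050; Riverside Wellness 826,380.71 → $826,380; Bellamy Housing 801,712.63 → $801,710.

Granite Transit: $814,050 · Winslow Outreach: $1,033,520 · Riverside Wellness: $826,380 · Bellamy Housing: $801,710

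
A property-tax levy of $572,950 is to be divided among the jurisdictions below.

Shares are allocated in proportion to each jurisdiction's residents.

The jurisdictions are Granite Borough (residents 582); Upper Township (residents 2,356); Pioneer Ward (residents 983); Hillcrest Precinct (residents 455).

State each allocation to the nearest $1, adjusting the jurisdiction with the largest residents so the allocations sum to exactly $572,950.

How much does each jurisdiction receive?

Combined residents = 4,376.
Pro-rata amounts: Granite Borough 582/4,376 × $572,950 = 76,201.30; Upper Township 2,356/4,376 × $572,950 = 308,471.25; Pioneer Ward 983/4,376 × $572,950 = 128,704.26; Hillcrest Precinct 455/4,376 × $572,950 = 59,573.18.
Rounded to nearest $1: Granite Borough $76,201; Upper Township $308,471; Pioneer Ward $128,704; Hillcrest Precinct $59,573. Sum = $572,949.
Difference $572,950 − $572,949 = +$1 applied to largest residents (Upper Township): Upper Township becomes $308,472.

Granite Borough: $76,201 · Upper Township: $308,472 · Pioneer Ward: $128,704 · Hillcrest Precinct: $59,573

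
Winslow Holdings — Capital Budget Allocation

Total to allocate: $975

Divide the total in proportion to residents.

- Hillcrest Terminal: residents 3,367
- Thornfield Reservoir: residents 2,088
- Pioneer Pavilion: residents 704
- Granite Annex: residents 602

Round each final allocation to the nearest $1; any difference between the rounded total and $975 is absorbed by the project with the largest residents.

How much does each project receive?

Total residents = 6,761.
Proportional shares: Hillcrest Terminal 3,367/6,761 × $975 = 485.55; Thornfield Reservoir 2,088/6,761 × $975 = 301.11; Pioneer Pavilion 704/6,761 × $975 = 101.52; Granite Annex 602/6,761 × $975 = 86.81.
Rounded to nearest $1: Hillcrest Terminal $486; Thornfield Reservoir $301; Pioneer Pavilion $102; Granite Annex $87. Sum = $976.
Difference $975 − $976 = −$1 applied to largest residents (Hillcrest Terminal): Hillcrest Terminal becomes $485.

Hillcrest Terminal: $485 · Thornfield Reservoir: $301 · Pioneer Pavilion: $102 · Granite Annex: $87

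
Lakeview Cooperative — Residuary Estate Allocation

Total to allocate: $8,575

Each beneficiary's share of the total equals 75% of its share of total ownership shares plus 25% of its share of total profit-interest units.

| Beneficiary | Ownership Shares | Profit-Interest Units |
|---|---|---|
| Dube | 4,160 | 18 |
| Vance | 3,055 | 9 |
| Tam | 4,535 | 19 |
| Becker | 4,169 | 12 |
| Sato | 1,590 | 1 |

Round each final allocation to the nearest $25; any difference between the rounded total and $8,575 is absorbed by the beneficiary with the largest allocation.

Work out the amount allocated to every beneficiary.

Dube: $2,175 · Vance: $1,450 · Tam: $2,350 · Becker: $1,975 · Sato: $625

Totals — ownership shares 17,509, profit-interest units 59.
Composite weights (75% ownership shares + 25% profit-interest units): Dube 0.2545; Vance 0.1690; Tam 0.2748; Becker 0.2294; Sato 0.0723.
Unrounded shares: Dube 2,182.04; Vance 1,449.15; Tam 2,356.12; Becker 1,967.34; Sato 620.36.
After rounding ($25): Dube $2,175; Vance $1,450; Tam $2,350; Becker $1,975; Sato $625. Sum = $8,575.
Rounded total matches; no reconciliation needed.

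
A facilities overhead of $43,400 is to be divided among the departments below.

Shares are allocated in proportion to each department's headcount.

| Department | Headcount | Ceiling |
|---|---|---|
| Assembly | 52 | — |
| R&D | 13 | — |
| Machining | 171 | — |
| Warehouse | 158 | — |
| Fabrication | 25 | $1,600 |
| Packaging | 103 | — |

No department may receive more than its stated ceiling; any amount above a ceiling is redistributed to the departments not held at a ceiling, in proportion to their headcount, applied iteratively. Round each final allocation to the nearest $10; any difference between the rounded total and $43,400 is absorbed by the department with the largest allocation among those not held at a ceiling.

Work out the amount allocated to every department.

Assembly: $4,370 · R&D: $1,090 · Machining: $14,390 · Warehouse: $13,290 · Fabrication: $1,600 · Packaging: $8,660

Total headcount = 522.
Pro-rata shares before constraints: Assembly 4,323.37; R&D 1,080.84; Machining 14,217.24; Warehouse 13,136.40; Fabrication 2,078.54; Packaging 8,563.60.
Held at cap: Fabrication ($1,600); balance $41,800 reallocated over remaining headcount 497.
Redistributed shares: Assembly 4,373.44 → $4,370; R&D 1,093.36 → $1,090; Machining 14,381.89 → $14,380; Warehouse 13,288.53 → $13,290; Packaging 8,662.78 → $8,660.
Rounding difference +$10 applied to Machining → $14,390.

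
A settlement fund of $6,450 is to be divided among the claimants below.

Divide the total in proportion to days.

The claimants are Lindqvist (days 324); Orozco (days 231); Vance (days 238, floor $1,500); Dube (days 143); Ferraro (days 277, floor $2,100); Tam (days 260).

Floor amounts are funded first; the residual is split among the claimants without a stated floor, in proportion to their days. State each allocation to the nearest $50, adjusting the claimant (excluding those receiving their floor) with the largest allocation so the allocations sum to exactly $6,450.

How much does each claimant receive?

Fund the minimums — Vance $1,500; Ferraro $2,100. Remaining pool $2,850.
Remaining pool split over remaining days 958: Lindqvist 963.88 → $950; Orozco 687.21 → $700; Dube 425.42 → $450; Tam 773.49 → $750.

Lindqvist: $950 · Orozco: $700 · Vance: $1,500 · Dube: $450 · Ferraro: $2,100 · Tam: $750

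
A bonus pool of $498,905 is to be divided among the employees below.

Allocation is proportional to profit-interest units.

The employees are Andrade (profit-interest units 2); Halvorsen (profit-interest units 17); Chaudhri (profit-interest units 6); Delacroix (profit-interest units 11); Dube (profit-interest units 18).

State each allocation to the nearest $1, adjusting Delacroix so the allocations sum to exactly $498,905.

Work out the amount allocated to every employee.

Combined profit-interest units = 54.
Proportional shares: Andrade 2/54 × $498,905 = 18,477.96; Halvorsen 17/54 × $498,905 = 157,062.69; Chaudhri 6/54 × $498,905 = 55,433.89; Delacroix 11/54 × $498,905 = 101,628.80; Dube 18/54 × $498,905 = 166,301.67.
Rounded to nearest $1: Andrade $18,478; Halvorsen $157,063; Chaudhri $55,434; Delacroix $101,629; Dube $166,302. Sum = $498,906.
Difference $498,905 − $498,906 = −$1 applied to Delacroix: Delacroix becomes $101,628.

Andrade: $18,478; Halvorsen: $157,063; Chaudhri: $55,434; Delacroix: $101,628; Dube: $166,302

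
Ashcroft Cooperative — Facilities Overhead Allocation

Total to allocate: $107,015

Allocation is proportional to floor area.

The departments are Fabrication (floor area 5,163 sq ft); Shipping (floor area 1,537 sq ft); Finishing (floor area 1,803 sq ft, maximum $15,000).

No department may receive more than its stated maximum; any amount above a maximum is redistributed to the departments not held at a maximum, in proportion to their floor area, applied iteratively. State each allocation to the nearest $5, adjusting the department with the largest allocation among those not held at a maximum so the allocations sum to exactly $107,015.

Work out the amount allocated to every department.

Total floor area = 8,503.
Pro-rata shares before constraints: Fabrication 64,979.24; Shipping 19,344.00; Finishing 22,691.76.
Cap binds for Finishing ($15,000); remaining pool $92,015 reallocated over remaining floor area 6,700.
Remaining shares: Fabrication 70,906.48 → $70,905; Shipping 21,108.52 → $21,110.

Fabrication: $70,905 · Shipping: $21,110 · Finishing: $15,000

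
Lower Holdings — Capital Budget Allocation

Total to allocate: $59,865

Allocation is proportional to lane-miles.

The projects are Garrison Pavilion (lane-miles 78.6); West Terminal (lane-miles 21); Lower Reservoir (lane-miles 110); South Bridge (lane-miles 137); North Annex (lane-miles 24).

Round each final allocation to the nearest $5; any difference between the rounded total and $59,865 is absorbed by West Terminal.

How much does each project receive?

Sum of lane-miles: 370.6.
Proportional shares: Garrison Pavilion 78.6/370.6 × $59,865 = 12,696.68; West Terminal 21/370.6 × $59,865 = 3,392.24; Lower Reservoir 110/370.6 × $59,865 = 17,768.89; South Bridge 137/370.6 × $59,865 = 22,130.34; North Annex 24/370.6 × $59,865 = 3,876.85.
After rounding ($5): Garrison Pavilion $12,695; West Terminal $3,390; Lower Reservoir $17,770; South Bridge $22,130; North Annex $3,875. Sum = $59,860.
Difference $59,865 − $59,860 = +$5 applied to West Terminal: West Terminal becomes $3,395.

Garrison Pavilion: $12,695 | West Terminal: $3,395 | Lower Reservoir: $17,770 | South Bridge: $22,130 | North Annex: $3,875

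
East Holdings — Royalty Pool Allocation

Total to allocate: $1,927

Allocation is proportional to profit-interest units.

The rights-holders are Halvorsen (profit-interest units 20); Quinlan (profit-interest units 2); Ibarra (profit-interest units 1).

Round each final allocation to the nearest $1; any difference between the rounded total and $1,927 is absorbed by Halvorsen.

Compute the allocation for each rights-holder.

Combined profit-interest units = 23.
Raw shares: Halvorsen 20/23 × $1,927 = 1,675.65; Quinlan 2/23 × $1,927 = 167.57; Ibarra 1/23 × $1,927 = 83.78.
After rounding ($1): Halvorsen $1,676; Quinlan $168; Ibarra $84. Sum = $1,928.
Difference $1,927 − $1,928 = −$1 applied to Halvorsen: Halvorsen becomes $1,675.

Halvorsen: $1,675 · Quinlan: $168 · Ibarra: $84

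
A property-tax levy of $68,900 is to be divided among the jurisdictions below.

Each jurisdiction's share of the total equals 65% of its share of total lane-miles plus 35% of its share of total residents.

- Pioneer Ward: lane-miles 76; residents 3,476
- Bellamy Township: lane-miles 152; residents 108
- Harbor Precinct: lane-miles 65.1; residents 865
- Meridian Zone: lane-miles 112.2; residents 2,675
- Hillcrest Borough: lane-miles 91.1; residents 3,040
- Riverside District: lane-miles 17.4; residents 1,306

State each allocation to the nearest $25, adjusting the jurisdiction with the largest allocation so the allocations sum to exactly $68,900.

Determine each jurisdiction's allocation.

Totals — lane-miles 513.8, residents 11,470.
Combined weights (65% lane-miles + 35% residents): Pioneer Ward 0.2022; Bellamy Township 0.1956; Harbor Precinct 0.1088; Meridian Zone 0.2236; Hillcrest Borough 0.2080; Riverside District 0.0619.
Unrounded shares: Pioneer Ward 13,932.57; Bellamy Township 13,476.03; Harbor Precinct 7,493.01; Meridian Zone 15,403.86; Hillcrest Borough 14,332.09; Riverside District 4,262.45.
After rounding ($25): Pioneer Ward $13,925; Bellamy Township $13,475; Harbor Precinct $7,500; Meridian Zone $15,400; Hillcrest Borough $14,325; Riverside District $4,250. Sum = $68,875.
Difference $68,900 − $68,875 = +$25 applied to largest allocation (Meridian Zone): Meridian Zone becomes $15,425.

Pioneer Ward: $13,925; Bellamy Township: $13,475; Harbor Precinct: $7,500; Meridian Zone: $15,425; Hillcrest Borough: $14,325; Riverside District: $4,250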